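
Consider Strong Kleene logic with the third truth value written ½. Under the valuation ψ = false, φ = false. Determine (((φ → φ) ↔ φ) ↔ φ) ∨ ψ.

φ → φ = false → false = true
(φ → φ) ↔ φ = true ↔ false = false
((φ → φ) ↔ φ) ↔ φ = false ↔ false = true
(((φ → φ) ↔ φ) ↔ φ) ∨ ψ = true ∨ false = true

true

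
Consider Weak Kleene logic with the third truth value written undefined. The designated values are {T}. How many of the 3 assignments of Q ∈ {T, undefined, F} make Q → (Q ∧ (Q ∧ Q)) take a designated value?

Q=T: T ✓
Q=undefined: undefined ·
Q=F: T ✓

2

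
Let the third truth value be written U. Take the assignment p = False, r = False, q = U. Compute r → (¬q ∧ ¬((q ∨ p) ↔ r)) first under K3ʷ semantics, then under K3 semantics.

U; True

In K3ʷ: ¬q = ¬U = U
q ∨ p = U ∨ False = U
(q ∨ p) ↔ r = U ↔ False = U
¬((q ∨ p) ↔ r) = ¬U = U
¬q ∧ ¬((q ∨ p) ↔ r) = U ∧ U = U
r → (¬q ∧ ¬((q ∨ p) ↔ r)) = False → U = U
In K3: ¬q = ¬U = U
q ∨ p = U ∨ False = U
(q ∨ p) ↔ r = U ↔ False = U
¬((q ∨ p) ↔ r) = ¬U = U
¬q ∧ ¬((q ∨ p) ↔ r) = U ∧ U = U
r → (¬q ∧ ¬((q ∨ p) ↔ r)) = False → U = True
They differ because K3ʷ and K3 treat U differently under the binary connectives.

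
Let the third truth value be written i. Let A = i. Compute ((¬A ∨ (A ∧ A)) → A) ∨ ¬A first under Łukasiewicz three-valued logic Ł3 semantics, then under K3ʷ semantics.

T; i

In Łukasiewicz three-valued logic Ł3: ¬A = ¬i = i
A ∧ A = i ∧ i = i
¬A ∨ (A ∧ A) = i ∨ i = i
(¬A ∨ (A ∧ A)) → A = i → i = T  [min(1, 1−½+½)]
¬A = ¬i = i
((¬A ∨ (A ∧ A)) → A) ∨ ¬A = T ∨ i = T
In K3ʷ: ¬A = ¬i = i
A ∧ A = i ∧ i = i
¬A ∨ (A ∧ A) = i ∨ i = i
(¬A ∨ (A ∧ A)) → A = i → i = i
¬A = ¬i = i
((¬A ∨ (A ∧ A)) → A) ∨ ¬A = i ∨ i = i
They differ because Łukasiewicz three-valued logic Ł3 and K3ʷ treat i differently under the binary connectives.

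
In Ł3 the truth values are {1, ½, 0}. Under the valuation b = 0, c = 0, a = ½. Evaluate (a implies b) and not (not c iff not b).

0

a implies b = ½ implies 0 = ½  [min(1, 1−½+0)]
not c = not 0 = 1
not b = not 0 = 1
not c iff not b = 1 iff 1 = 1
not (not c iff not b) = not 1 = 0
(a implies b) and not (not c iff not b) = ½ and 0 = 0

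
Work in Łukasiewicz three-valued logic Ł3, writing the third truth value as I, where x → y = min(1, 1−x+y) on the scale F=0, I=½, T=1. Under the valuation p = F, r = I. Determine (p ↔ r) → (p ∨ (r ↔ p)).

T

p ↔ r = F ↔ I = I  [1 − |0−½|]
r ↔ p = I ↔ F = I
p ∨ (r ↔ p) = F ∨ I = I
(p ↔ r) → (p ∨ (r ↔ p)) = I → I = T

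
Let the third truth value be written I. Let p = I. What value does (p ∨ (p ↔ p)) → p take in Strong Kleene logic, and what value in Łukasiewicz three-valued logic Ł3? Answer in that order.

I; I

In Strong Kleene logic: p ↔ p = I ↔ I = I
p ∨ (p ↔ p) = I ∨ I = I
(p ∨ (p ↔ p)) → p = I → I = I  [¬I ∨ I]
In Łukasiewicz three-valued logic Ł3: p ↔ p = I ↔ I = T  [1 − |½−½|]
p ∨ (p ↔ p) = I ∨ T = T
(p ∨ (p ↔ p)) → p = T → I = I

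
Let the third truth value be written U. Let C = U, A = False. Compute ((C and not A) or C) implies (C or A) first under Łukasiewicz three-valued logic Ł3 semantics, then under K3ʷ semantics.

True; U

In Łukasiewicz three-valued logic Ł3: not A = not False = True
C and not A = U and True = U
(C and not A) or C = U or U = U
C or A = U or False = U
((C and not A) or C) implies (C or A) = U implies U = True
In K3ʷ: not A = not False = True
C and not A = U and True = U
(C and not A) or C = U or U = U
C or A = U or False = U
((C and not A) or C) implies (C or A) = U implies U = U  [any arg is the third value ⇒ result is the third value]
They differ because Łukasiewicz three-valued logic Ł3 and K3ʷ treat U differently under the binary connectives.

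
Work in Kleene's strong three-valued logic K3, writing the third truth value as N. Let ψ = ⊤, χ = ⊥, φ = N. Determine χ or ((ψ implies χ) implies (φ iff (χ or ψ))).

ψ implies χ = ⊤ implies ⊥ = ⊥
χ or ψ = ⊥ or ⊤ = ⊤
φ iff (χ or ψ) = N iff ⊤ = N
(ψ implies χ) implies (φ iff (χ or ψ)) = ⊥ implies N = ⊤  [not ⊥ or N]
χ or ((ψ implies χ) implies (φ iff (χ or ψ))) = ⊥ or ⊤ = ⊤

⊤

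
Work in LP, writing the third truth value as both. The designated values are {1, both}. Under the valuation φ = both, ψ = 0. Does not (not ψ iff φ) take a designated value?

not ψ = not 0 = 1
not ψ iff φ = 1 iff both = both
not (not ψ iff φ) = not both = both
both ∈ {1, both}.

Yes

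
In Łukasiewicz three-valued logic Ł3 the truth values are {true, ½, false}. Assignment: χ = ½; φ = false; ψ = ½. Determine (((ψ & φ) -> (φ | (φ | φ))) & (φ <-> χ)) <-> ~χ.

ψ & φ = ½ & false = false
φ | φ = false | false = false
φ | (φ | φ) = false | false = false
(ψ & φ) -> (φ | (φ | φ)) = false -> false = true
φ <-> χ = false <-> ½ = ½  [1 − |0−½|]
((ψ & φ) -> (φ | (φ | φ))) & (φ <-> χ) = true & ½ = ½
~χ = ~½ = ½
(((ψ & φ) -> (φ | (φ | φ))) & (φ <-> χ)) <-> ~χ = ½ <-> ½ = true

true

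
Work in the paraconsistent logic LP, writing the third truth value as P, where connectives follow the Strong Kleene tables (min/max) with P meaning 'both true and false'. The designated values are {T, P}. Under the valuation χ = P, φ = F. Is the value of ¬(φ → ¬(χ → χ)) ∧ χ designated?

No

χ → χ = P → P = P
¬(χ → χ) = ¬P = P
φ → ¬(χ → χ) = F → P = T
¬(φ → ¬(χ → χ)) = ¬T = F
¬(φ → ¬(χ → χ)) ∧ χ = F ∧ P = F
F ∉ {T, P}.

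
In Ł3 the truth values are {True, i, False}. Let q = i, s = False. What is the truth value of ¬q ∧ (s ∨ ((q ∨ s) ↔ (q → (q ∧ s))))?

¬q = ¬i = i
q ∨ s = i ∨ False = i
q ∧ s = i ∧ False = False
q → (q ∧ s) = i → False = i
(q ∨ s) ↔ (q → (q ∧ s)) = i ↔ i = True
s ∨ ((q ∨ s) ↔ (q → (q ∧ s))) = False ∨ True = True
¬q ∧ (s ∨ ((q ∨ s) ↔ (q → (q ∧ s)))) = i ∧ True = i

i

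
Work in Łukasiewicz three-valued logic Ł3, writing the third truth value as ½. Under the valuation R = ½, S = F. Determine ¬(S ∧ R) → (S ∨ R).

½

S ∧ R = F ∧ ½ = F
¬(S ∧ R) = ¬F = T
S ∨ R = F ∨ ½ = ½
¬(S ∧ R) → (S ∨ R) = T → ½ = ½  [min(1, 1−1+½)]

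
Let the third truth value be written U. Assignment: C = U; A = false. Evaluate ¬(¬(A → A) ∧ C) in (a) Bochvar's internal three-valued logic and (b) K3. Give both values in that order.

U; true

In Bochvar's internal three-valued logic: A → A = false → false = true
¬(A → A) = ¬true = false
¬(A → A) ∧ C = false ∧ U = U
¬(¬(A → A) ∧ C) = ¬U = U
In K3: A → A = false → false = true
¬(A → A) = ¬true = false
¬(A → A) ∧ C = false ∧ U = false
¬(¬(A → A) ∧ C) = ¬false = true
They differ because Bochvar's internal three-valued logic and K3 treat U differently under the binary connectives.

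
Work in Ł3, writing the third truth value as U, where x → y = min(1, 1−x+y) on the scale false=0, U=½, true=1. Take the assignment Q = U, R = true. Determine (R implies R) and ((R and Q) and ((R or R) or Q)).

U

R implies R = true implies true = true
R and Q = true and U = U
R or R = true or true = true
(R or R) or Q = true or U = true
(R and Q) and ((R or R) or Q) = U and true = U
(R implies R) and ((R and Q) and ((R or R) or Q)) = true and U = U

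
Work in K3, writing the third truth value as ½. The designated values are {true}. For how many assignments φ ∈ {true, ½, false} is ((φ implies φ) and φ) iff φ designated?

φ=true: true ✓
φ=½: ½ ·
φ=false: true ✓

2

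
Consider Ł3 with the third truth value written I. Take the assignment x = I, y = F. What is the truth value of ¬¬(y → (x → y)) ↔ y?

F

x → y = I → F = I  [min(1, 1−½+0)]
y → (x → y) = F → I = T
¬(y → (x → y)) = ¬T = F
¬¬(y → (x → y)) = ¬F = T
¬¬(y → (x → y)) ↔ y = T ↔ F = F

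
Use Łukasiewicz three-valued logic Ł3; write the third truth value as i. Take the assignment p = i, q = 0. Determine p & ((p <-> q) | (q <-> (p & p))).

p <-> q = i <-> 0 = i  [1 − |½−0|]
p & p = i & i = i
q <-> (p & p) = 0 <-> i = i
(p <-> q) | (q <-> (p & p)) = i | i = i
p & ((p <-> q) | (q <-> (p & p))) = i & i = i

i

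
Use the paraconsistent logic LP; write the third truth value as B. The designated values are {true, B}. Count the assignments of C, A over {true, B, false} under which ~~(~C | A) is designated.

Of the 9 assignments, 8 give a value in {true, B}.

8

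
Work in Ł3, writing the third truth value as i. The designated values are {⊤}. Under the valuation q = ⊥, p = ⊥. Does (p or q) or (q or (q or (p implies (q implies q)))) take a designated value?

Yes

p or q = ⊥ or ⊥ = ⊥
q implies q = ⊥ implies ⊥ = ⊤
p implies (q implies q) = ⊥ implies ⊤ = ⊤
q or (p implies (q implies q)) = ⊥ or ⊤ = ⊤
q or (q or (p implies (q implies q))) = ⊥ or ⊤ = ⊤
(p or q) or (q or (q or (p implies (q implies q)))) = ⊥ or ⊤ = ⊤
⊤ ∈ {⊤}.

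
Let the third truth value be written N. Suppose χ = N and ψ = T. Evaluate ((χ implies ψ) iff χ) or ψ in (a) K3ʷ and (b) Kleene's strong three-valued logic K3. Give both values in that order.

N; T

In K3ʷ: χ implies ψ = N implies T = N
(χ implies ψ) iff χ = N iff N = N
((χ implies ψ) iff χ) or ψ = N or T = N
In Kleene's strong three-valued logic K3: χ implies ψ = N implies T = T  [not N or T]
(χ implies ψ) iff χ = T iff N = N
((χ implies ψ) iff χ) or ψ = N or T = T
They differ because K3ʷ and Kleene's strong three-valued logic K3 treat N differently under the binary connectives.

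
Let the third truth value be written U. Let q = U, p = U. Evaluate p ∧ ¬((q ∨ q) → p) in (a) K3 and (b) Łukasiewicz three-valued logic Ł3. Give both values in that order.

In K3: q ∨ q = U ∨ U = U
(q ∨ q) → p = U → U = U  [¬U ∨ U]
¬((q ∨ q) → p) = ¬U = U
p ∧ ¬((q ∨ q) → p) = U ∧ U = U
In Łukasiewicz three-valued logic Ł3: q ∨ q = U ∨ U = U
(q ∨ q) → p = U → U = true  [min(1, 1−½+½)]
¬((q ∨ q) → p) = ¬true = false
p ∧ ¬((q ∨ q) → p) = U ∧ false = false
They differ because K3 and Łukasiewicz three-valued logic Ł3 treat U differently under implication.

U; false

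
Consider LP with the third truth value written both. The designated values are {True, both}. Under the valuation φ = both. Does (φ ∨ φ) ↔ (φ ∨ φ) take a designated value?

Yes

φ ∨ φ = both ∨ both = both
φ ∨ φ = both ∨ both = both
(φ ∨ φ) ↔ (φ ∨ φ) = both ↔ both = both
both ∈ {True, both}.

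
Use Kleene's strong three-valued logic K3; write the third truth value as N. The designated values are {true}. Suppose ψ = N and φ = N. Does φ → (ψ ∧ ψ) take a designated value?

No

ψ ∧ ψ = N ∧ N = N
φ → (ψ ∧ ψ) = N → N = N  [¬N ∨ N]
N ∉ {true}.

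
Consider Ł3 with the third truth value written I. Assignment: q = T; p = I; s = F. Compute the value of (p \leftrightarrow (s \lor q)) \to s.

s \lor q = F \lor T = T
p \leftrightarrow (s \lor q) = I \leftrightarrow T = I
(p \leftrightarrow (s \lor q)) \to s = I \to F = I

I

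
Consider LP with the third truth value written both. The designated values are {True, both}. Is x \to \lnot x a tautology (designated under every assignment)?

Countermodel: x=True gives False, which is not designated.

No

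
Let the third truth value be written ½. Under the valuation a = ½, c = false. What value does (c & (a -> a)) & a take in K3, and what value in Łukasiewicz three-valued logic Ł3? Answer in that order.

false; false

In K3: a -> a = ½ -> ½ = ½  [~½ | ½]
c & (a -> a) = false & ½ = false
(c & (a -> a)) & a = false & ½ = false
In Łukasiewicz three-valued logic Ł3: a -> a = ½ -> ½ = true
c & (a -> a) = false & true = false
(c & (a -> a)) & a = false & ½ = false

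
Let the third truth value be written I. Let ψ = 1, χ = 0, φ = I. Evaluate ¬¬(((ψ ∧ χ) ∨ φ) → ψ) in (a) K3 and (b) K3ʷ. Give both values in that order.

In K3: ψ ∧ χ = 1 ∧ 0 = 0
(ψ ∧ χ) ∨ φ = 0 ∨ I = I
((ψ ∧ χ) ∨ φ) → ψ = I → 1 = 1
¬(((ψ ∧ χ) ∨ φ) → ψ) = ¬1 = 0
¬¬(((ψ ∧ χ) ∨ φ) → ψ) = ¬0 = 1
In K3ʷ: ψ ∧ χ = 1 ∧ 0 = 0
(ψ ∧ χ) ∨ φ = 0 ∨ I = I
((ψ ∧ χ) ∨ φ) → ψ = I → 1 = I  [any arg is the third value ⇒ result is the third value]
¬(((ψ ∧ χ) ∨ φ) → ψ) = ¬I = I
¬¬(((ψ ∧ χ) ∨ φ) → ψ) = ¬I = I
They differ because K3 and K3ʷ treat I differently under the binary connectives.

1; I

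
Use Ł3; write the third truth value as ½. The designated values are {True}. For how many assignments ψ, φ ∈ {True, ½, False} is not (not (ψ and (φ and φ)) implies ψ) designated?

Designated under: (ψ=False, φ=True); (ψ=False, φ=½); (ψ=False, φ=False).

3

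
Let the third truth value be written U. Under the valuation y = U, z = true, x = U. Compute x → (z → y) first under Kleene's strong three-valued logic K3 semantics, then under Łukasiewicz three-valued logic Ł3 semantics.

U; true

In Kleene's strong three-valued logic K3: z → y = true → U = U  [¬true ∨ U]
x → (z → y) = U → U = U
In Łukasiewicz three-valued logic Ł3: z → y = true → U = U  [min(1, 1−1+½)]
x → (z → y) = U → U = true
They differ because Kleene's strong three-valued logic K3 and Łukasiewicz three-valued logic Ł3 treat U differently under implication.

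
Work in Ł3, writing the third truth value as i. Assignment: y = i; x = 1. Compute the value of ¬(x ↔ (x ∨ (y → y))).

0

y → y = i → i = 1
x ∨ (y → y) = 1 ∨ 1 = 1
x ↔ (x ∨ (y → y)) = 1 ↔ 1 = 1
¬(x ↔ (x ∨ (y → y))) = ¬1 = 0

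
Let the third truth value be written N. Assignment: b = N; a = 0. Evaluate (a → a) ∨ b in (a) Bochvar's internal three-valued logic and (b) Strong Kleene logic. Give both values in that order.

N; 1

In Bochvar's internal three-valued logic: a → a = 0 → 0 = 1
(a → a) ∨ b = 1 ∨ N = N
In Strong Kleene logic: a → a = 0 → 0 = 1
(a → a) ∨ b = 1 ∨ N = 1
They differ because Bochvar's internal three-valued logic and Strong Kleene logic treat N differently under the binary connectives.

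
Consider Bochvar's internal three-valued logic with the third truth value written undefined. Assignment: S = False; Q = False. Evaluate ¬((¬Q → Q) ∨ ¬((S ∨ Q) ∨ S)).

¬Q = ¬False = True
¬Q → Q = True → False = False
S ∨ Q = False ∨ False = False
(S ∨ Q) ∨ S = False ∨ False = False
¬((S ∨ Q) ∨ S) = ¬False = True
(¬Q → Q) ∨ ¬((S ∨ Q) ∨ S) = False ∨ True = True
¬((¬Q → Q) ∨ ¬((S ∨ Q) ∨ S)) = ¬True = False

False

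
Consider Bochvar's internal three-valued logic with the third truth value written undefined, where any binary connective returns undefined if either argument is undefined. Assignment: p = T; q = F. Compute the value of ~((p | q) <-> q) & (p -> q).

F

p | q = T | F = T
(p | q) <-> q = T <-> F = F
~((p | q) <-> q) = ~F = T
p -> q = T -> F = F
~((p | q) <-> q) & (p -> q) = T & F = F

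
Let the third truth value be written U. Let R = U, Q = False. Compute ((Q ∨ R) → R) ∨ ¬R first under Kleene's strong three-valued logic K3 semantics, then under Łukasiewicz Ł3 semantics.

In Kleene's strong three-valued logic K3: Q ∨ R = False ∨ U = U
(Q ∨ R) → R = U → U = U  [¬U ∨ U]
¬R = ¬U = U
((Q ∨ R) → R) ∨ ¬R = U ∨ U = U
In Łukasiewicz Ł3: Q ∨ R = False ∨ U = U
(Q ∨ R) → R = U → U = True
¬R = ¬U = U
((Q ∨ R) → R) ∨ ¬R = True ∨ U = True
They differ because Kleene's strong three-valued logic K3 and Łukasiewicz Ł3 treat U differently under implication.

U; True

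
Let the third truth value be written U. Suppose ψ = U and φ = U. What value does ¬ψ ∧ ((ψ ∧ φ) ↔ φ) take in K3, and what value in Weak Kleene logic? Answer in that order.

U; U

In K3: ¬ψ = ¬U = U
ψ ∧ φ = U ∧ U = U
(ψ ∧ φ) ↔ φ = U ↔ U = U
¬ψ ∧ ((ψ ∧ φ) ↔ φ) = U ∧ U = U
In Weak Kleene logic: ¬ψ = ¬U = U
ψ ∧ φ = U ∧ U = U
(ψ ∧ φ) ↔ φ = U ↔ U = U
¬ψ ∧ ((ψ ∧ φ) ↔ φ) = U ∧ U = U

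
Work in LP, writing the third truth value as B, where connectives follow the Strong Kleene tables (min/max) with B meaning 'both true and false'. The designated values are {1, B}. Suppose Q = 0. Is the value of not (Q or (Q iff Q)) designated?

Q iff Q = 0 iff 0 = 1
Q or (Q iff Q) = 0 or 1 = 1
not (Q or (Q iff Q)) = not 1 = 0
0 ∉ {1, B}.

No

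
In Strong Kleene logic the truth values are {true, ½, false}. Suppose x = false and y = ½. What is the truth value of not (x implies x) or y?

x implies x = false implies false = true
not (x implies x) = not true = false
not (x implies x) or y = false or ½ = ½

½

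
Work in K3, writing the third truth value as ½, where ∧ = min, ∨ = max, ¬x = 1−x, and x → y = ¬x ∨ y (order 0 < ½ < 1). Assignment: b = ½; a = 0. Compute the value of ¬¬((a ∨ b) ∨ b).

½

a ∨ b = 0 ∨ ½ = ½
(a ∨ b) ∨ b = ½ ∨ ½ = ½
¬((a ∨ b) ∨ b) = ¬½ = ½
¬¬((a ∨ b) ∨ b) = ¬½ = ½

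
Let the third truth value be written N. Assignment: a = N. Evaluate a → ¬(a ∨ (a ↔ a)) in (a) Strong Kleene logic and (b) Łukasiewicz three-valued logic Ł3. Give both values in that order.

N; N

In Strong Kleene logic: a ↔ a = N ↔ N = N
a ∨ (a ↔ a) = N ∨ N = N
¬(a ∨ (a ↔ a)) = ¬N = N
a → ¬(a ∨ (a ↔ a)) = N → N = N
In Łukasiewicz three-valued logic Ł3: a ↔ a = N ↔ N = 1  [1 − |½−½|]
a ∨ (a ↔ a) = N ∨ 1 = 1
¬(a ∨ (a ↔ a)) = ¬1 = 0
a → ¬(a ∨ (a ↔ a)) = N → 0 = N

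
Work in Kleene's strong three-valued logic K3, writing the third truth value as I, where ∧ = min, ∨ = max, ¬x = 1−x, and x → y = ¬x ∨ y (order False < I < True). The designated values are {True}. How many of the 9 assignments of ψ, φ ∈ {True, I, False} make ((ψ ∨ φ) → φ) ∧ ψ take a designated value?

Designated under: (ψ=True, φ=True).

1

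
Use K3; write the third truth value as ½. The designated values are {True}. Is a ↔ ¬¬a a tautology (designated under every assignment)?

Countermodel: a=½ gives ½, which is not designated.

No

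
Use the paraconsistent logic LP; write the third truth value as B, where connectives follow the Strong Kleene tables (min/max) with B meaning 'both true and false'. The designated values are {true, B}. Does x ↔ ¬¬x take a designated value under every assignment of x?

Every assignment of x over {true, B, false} gives a value in {true, B}.
In particular, with x=B: x ↔ ¬¬x = B.

Yes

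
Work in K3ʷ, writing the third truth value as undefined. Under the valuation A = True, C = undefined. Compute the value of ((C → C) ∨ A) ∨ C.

C → C = undefined → undefined = undefined
(C → C) ∨ A = undefined ∨ True = undefined
((C → C) ∨ A) ∨ C = undefined ∨ undefined = undefined

undefined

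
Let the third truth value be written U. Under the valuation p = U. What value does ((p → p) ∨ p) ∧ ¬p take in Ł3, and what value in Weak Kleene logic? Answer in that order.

In Ł3: p → p = U → U = ⊤
(p → p) ∨ p = ⊤ ∨ U = ⊤
¬p = ¬U = U
((p → p) ∨ p) ∧ ¬p = ⊤ ∧ U = U
In Weak Kleene logic: p → p = U → U = U
(p → p) ∨ p = U ∨ U = U
¬p = ¬U = U
((p → p) ∨ p) ∧ ¬p = U ∧ U = U

U; U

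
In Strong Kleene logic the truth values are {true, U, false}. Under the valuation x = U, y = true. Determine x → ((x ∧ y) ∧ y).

U

x ∧ y = U ∧ true = U
(x ∧ y) ∧ y = U ∧ true = U
x → ((x ∧ y) ∧ y) = U → U = U  [¬U ∨ U]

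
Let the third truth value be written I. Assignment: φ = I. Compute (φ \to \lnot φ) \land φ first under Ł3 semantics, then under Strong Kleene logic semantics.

In Ł3: \lnot φ = \lnot I = I
φ \to \lnot φ = I \to I = ⊤  [min(1, 1−½+½)]
(φ \to \lnot φ) \land φ = ⊤ \land I = I
In Strong Kleene logic: \lnot φ = \lnot I = I
φ \to \lnot φ = I \to I = I  [\lnot I \lor I]
(φ \to \lnot φ) \land φ = I \land I = I

I; I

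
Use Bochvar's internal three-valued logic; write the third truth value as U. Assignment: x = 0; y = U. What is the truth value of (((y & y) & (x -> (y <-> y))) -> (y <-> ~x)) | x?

y & y = U & U = U
y <-> y = U <-> U = U
x -> (y <-> y) = 0 -> U = U  [any arg is the third value ⇒ result is the third value]
(y & y) & (x -> (y <-> y)) = U & U = U
~x = ~0 = 1
y <-> ~x = U <-> 1 = U
((y & y) & (x -> (y <-> y))) -> (y <-> ~x) = U -> U = U
(((y & y) & (x -> (y <-> y))) -> (y <-> ~x)) | x = U | 0 = U

U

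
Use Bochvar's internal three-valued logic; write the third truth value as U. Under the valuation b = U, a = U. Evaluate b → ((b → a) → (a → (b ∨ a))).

b → a = U → U = U  [any arg is the third value ⇒ result is the third value]
b ∨ a = U ∨ U = U
a → (b ∨ a) = U → U = U
(b → a) → (a → (b ∨ a)) = U → U = U
b → ((b → a) → (a → (b ∨ a))) = U → U = U

U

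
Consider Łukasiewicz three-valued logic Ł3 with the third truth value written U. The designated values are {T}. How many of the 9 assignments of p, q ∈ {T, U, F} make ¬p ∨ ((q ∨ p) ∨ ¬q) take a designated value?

Of the 9 assignments, 8 give a value in {T}.

8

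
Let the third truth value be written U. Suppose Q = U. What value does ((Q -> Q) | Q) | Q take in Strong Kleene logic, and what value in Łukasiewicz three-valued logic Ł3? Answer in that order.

U; 1

In Strong Kleene logic: Q -> Q = U -> U = U  [~U | U]
(Q -> Q) | Q = U | U = U
((Q -> Q) | Q) | Q = U | U = U
In Łukasiewicz three-valued logic Ł3: Q -> Q = U -> U = 1
(Q -> Q) | Q = 1 | U = 1
((Q -> Q) | Q) | Q = 1 | U = 1
They differ because Strong Kleene logic and Łukasiewicz three-valued logic Ł3 treat U differently under implication.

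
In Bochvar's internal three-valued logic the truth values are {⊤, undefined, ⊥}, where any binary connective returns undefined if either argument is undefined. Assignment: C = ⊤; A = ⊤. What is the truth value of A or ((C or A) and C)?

C or A = ⊤ or ⊤ = ⊤
(C or A) and C = ⊤ and ⊤ = ⊤
A or ((C or A) and C) = ⊤ or ⊤ = ⊤

⊤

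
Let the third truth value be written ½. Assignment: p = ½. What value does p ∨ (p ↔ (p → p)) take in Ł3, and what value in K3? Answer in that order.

In Ł3: p → p = ½ → ½ = T  [min(1, 1−½+½)]
p ↔ (p → p) = ½ ↔ T = ½
p ∨ (p ↔ (p → p)) = ½ ∨ ½ = ½
In K3: p → p = ½ → ½ = ½  [¬½ ∨ ½]
p ↔ (p → p) = ½ ↔ ½ = ½
p ∨ (p ↔ (p → p)) = ½ ∨ ½ = ½

½; ½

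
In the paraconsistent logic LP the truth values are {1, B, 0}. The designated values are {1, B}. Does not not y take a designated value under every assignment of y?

Countermodel: y=0 gives 0, which is not designated.

No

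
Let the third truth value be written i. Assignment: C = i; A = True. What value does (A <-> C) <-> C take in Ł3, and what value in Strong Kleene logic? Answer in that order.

In Ł3: A <-> C = True <-> i = i  [1 − |1−½|]
(A <-> C) <-> C = i <-> i = True
In Strong Kleene logic: A <-> C = True <-> i = i
(A <-> C) <-> C = i <-> i = i
They differ because Ł3 and Strong Kleene logic treat i differently under implication.

True; i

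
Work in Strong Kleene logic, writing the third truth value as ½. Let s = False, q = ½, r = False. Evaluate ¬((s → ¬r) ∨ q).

¬r = ¬False = True
s → ¬r = False → True = True
(s → ¬r) ∨ q = True ∨ ½ = True
¬((s → ¬r) ∨ q) = ¬True = False

False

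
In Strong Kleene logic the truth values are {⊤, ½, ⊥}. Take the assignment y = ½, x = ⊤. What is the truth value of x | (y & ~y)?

~y = ~½ = ½
y & ~y = ½ & ½ = ½
x | (y & ~y) = ⊤ | ½ = ⊤

⊤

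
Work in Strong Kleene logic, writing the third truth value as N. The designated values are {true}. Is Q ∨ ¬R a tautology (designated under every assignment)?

No

Countermodel: Q=N, R=true gives N, which is not designated.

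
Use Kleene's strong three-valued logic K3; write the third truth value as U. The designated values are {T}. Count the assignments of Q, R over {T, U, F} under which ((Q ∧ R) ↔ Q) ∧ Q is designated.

Designated under: (Q=T, R=T).

1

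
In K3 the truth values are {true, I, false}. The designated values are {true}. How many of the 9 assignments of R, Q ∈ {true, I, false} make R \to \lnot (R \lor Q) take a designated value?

3

Designated under: (R=false, Q=true); (R=false, Q=I); (R=false, Q=false).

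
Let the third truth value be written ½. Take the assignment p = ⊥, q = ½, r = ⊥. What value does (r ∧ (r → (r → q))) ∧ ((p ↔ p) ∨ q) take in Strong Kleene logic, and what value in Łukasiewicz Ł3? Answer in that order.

In Strong Kleene logic: r → q = ⊥ → ½ = ⊤  [¬⊥ ∨ ½]
r → (r → q) = ⊥ → ⊤ = ⊤
r ∧ (r → (r → q)) = ⊥ ∧ ⊤ = ⊥
p ↔ p = ⊥ ↔ ⊥ = ⊤
(p ↔ p) ∨ q = ⊤ ∨ ½ = ⊤
(r ∧ (r → (r → q))) ∧ ((p ↔ p) ∨ q) = ⊥ ∧ ⊤ = ⊥
In Łukasiewicz Ł3: r → q = ⊥ → ½ = ⊤  [min(1, 1−0+½)]
r → (r → q) = ⊥ → ⊤ = ⊤
r ∧ (r → (r → q)) = ⊥ ∧ ⊤ = ⊥
p ↔ p = ⊥ ↔ ⊥ = ⊤
(p ↔ p) ∨ q = ⊤ ∨ ½ = ⊤
(r ∧ (r → (r → q))) ∧ ((p ↔ p) ∨ q) = ⊥ ∧ ⊤ = ⊥

⊥; ⊥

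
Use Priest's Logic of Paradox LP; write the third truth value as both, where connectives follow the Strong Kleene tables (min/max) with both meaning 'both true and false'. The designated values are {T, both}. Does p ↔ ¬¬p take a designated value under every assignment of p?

Every assignment of p over {T, both, F} gives a value in {T, both}.
In particular, with p=both: p ↔ ¬¬p = both.

Yes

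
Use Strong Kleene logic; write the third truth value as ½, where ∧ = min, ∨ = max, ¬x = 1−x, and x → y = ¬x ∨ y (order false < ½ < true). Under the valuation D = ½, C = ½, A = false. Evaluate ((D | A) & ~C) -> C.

½

D | A = ½ | false = ½
~C = ~½ = ½
(D | A) & ~C = ½ & ½ = ½
((D | A) & ~C) -> C = ½ -> ½ = ½  [~½ | ½]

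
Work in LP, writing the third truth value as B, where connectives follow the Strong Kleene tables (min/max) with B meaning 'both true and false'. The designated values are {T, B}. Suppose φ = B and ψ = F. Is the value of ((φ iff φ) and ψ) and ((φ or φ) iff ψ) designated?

φ iff φ = B iff B = B
(φ iff φ) and ψ = B and F = F
φ or φ = B or B = B
(φ or φ) iff ψ = B iff F = B
((φ iff φ) and ψ) and ((φ or φ) iff ψ) = F and B = F
F ∉ {T, B}.

No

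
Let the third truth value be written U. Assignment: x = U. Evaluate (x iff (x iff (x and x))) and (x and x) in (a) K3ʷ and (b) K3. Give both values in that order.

In K3ʷ: x and x = U and U = U
x iff (x and x) = U iff U = U
x iff (x iff (x and x)) = U iff U = U
x and x = U and U = U
(x iff (x iff (x and x))) and (x and x) = U and U = U
In K3: x and x = U and U = U
x iff (x and x) = U iff U = U
x iff (x iff (x and x)) = U iff U = U
x and x = U and U = U
(x iff (x iff (x and x))) and (x and x) = U and U = U

U; U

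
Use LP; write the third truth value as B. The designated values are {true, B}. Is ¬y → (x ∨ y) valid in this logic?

Countermodel: y=false, x=false gives false, which is not designated.

No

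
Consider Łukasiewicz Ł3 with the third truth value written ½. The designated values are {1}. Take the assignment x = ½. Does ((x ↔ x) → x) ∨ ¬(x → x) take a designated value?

No

x ↔ x = ½ ↔ ½ = 1
(x ↔ x) → x = 1 → ½ = ½
x → x = ½ → ½ = 1
¬(x → x) = ¬1 = 0
((x ↔ x) → x) ∨ ¬(x → x) = ½ ∨ 0 = ½
½ ∉ {1}.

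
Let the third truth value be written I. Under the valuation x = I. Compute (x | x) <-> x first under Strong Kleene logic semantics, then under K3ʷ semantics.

In Strong Kleene logic: x | x = I | I = I
(x | x) <-> x = I <-> I = I
In K3ʷ: x | x = I | I = I
(x | x) <-> x = I <-> I = I

I; I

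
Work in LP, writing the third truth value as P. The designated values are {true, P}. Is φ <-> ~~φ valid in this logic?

Every assignment of φ over {true, P, false} gives a value in {true, P}.
In particular, with φ=P: φ <-> ~~φ = P.

Yes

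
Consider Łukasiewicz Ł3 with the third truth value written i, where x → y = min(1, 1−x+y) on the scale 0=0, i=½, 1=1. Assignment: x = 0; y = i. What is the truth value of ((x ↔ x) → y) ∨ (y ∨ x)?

x ↔ x = 0 ↔ 0 = 1
(x ↔ x) → y = 1 → i = i
y ∨ x = i ∨ 0 = i
((x ↔ x) → y) ∨ (y ∨ x) = i ∨ i = i

i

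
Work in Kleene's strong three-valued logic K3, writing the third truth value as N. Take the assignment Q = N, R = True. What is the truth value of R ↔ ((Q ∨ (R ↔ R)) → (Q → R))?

R ↔ R = True ↔ True = True
Q ∨ (R ↔ R) = N ∨ True = True
Q → R = N → True = True
(Q ∨ (R ↔ R)) → (Q → R) = True → True = True
R ↔ ((Q ∨ (R ↔ R)) → (Q → R)) = True ↔ True = True

True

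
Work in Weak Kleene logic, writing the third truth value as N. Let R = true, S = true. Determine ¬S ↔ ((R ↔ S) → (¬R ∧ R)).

true

¬S = ¬true = false
R ↔ S = true ↔ true = true
¬R = ¬true = false
¬R ∧ R = false ∧ true = false
(R ↔ S) → (¬R ∧ R) = true → false = false
¬S ↔ ((R ↔ S) → (¬R ∧ R)) = false ↔ false = true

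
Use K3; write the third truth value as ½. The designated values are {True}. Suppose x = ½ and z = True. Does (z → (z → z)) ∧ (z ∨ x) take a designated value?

Yes

z → z = True → True = True
z → (z → z) = True → True = True
z ∨ x = True ∨ ½ = True
(z → (z → z)) ∧ (z ∨ x) = True ∧ True = True
True ∈ {True}.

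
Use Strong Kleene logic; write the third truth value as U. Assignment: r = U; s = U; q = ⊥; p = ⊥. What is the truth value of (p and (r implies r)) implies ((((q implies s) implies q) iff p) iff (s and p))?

r implies r = U implies U = U  [not U or U]
p and (r implies r) = ⊥ and U = ⊥
q implies s = ⊥ implies U = ⊤
(q implies s) implies q = ⊤ implies ⊥ = ⊥
((q implies s) implies q) iff p = ⊥ iff ⊥ = ⊤
s and p = U and ⊥ = ⊥
(((q implies s) implies q) iff p) iff (s and p) = ⊤ iff ⊥ = ⊥
(p and (r implies r)) implies ((((q implies s) implies q) iff p) iff (s and p)) = ⊥ implies ⊥ = ⊤

⊤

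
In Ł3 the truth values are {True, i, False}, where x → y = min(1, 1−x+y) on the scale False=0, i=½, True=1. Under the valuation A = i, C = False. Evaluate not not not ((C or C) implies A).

False

C or C = False or False = False
(C or C) implies A = False implies i = True  [min(1, 1−0+½)]
not ((C or C) implies A) = not True = False
not not ((C or C) implies A) = not False = True
not not not ((C or C) implies A) = not True = False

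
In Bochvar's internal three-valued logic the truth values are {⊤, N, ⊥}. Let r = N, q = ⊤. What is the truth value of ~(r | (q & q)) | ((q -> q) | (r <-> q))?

N

q & q = ⊤ & ⊤ = ⊤
r | (q & q) = N | ⊤ = N
~(r | (q & q)) = ~N = N
q -> q = ⊤ -> ⊤ = ⊤
r <-> q = N <-> ⊤ = N
(q -> q) | (r <-> q) = ⊤ | N = N
~(r | (q & q)) | ((q -> q) | (r <-> q)) = N | N = N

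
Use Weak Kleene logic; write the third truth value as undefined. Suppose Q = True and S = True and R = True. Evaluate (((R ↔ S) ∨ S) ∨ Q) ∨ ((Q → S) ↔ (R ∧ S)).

R ↔ S = True ↔ True = True
(R ↔ S) ∨ S = True ∨ True = True
((R ↔ S) ∨ S) ∨ Q = True ∨ True = True
Q → S = True → True = True
R ∧ S = True ∧ True = True
(Q → S) ↔ (R ∧ S) = True ↔ True = True
(((R ↔ S) ∨ S) ∨ Q) ∨ ((Q → S) ↔ (R ∧ S)) = True ∨ True = True

True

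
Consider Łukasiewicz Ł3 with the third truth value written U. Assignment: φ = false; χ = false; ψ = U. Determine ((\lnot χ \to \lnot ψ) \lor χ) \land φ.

\lnot χ = \lnot false = true
\lnot ψ = \lnot U = U
\lnot χ \to \lnot ψ = true \to U = U
(\lnot χ \to \lnot ψ) \lor χ = U \lor false = U
((\lnot χ \to \lnot ψ) \lor χ) \land φ = U \land false = false

false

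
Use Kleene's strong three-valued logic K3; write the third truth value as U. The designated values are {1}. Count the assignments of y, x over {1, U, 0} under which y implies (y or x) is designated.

Of the 9 assignments, 7 give a value in {1}.

7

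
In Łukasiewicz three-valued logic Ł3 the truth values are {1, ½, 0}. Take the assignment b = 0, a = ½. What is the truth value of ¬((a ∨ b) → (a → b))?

a ∨ b = ½ ∨ 0 = ½
a → b = ½ → 0 = ½  [min(1, 1−½+0)]
(a ∨ b) → (a → b) = ½ → ½ = 1
¬((a ∨ b) → (a → b)) = ¬1 = 0

0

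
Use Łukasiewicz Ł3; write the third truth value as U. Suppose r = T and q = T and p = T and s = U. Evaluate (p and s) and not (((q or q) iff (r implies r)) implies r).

F

p and s = T and U = U
q or q = T or T = T
r implies r = T implies T = T
(q or q) iff (r implies r) = T iff T = T
((q or q) iff (r implies r)) implies r = T implies T = T
not (((q or q) iff (r implies r)) implies r) = not T = F
(p and s) and not (((q or q) iff (r implies r)) implies r) = U and F = F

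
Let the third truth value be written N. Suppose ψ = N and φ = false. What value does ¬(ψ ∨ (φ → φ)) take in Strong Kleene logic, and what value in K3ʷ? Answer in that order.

false; N

In Strong Kleene logic: φ → φ = false → false = true
ψ ∨ (φ → φ) = N ∨ true = true
¬(ψ ∨ (φ → φ)) = ¬true = false
In K3ʷ: φ → φ = false → false = true
ψ ∨ (φ → φ) = N ∨ true = N
¬(ψ ∨ (φ → φ)) = ¬N = N
They differ because Strong Kleene logic and K3ʷ treat N differently under the binary connectives.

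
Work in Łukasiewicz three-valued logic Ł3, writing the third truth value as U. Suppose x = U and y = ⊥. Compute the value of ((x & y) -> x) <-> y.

⊥

x & y = U & ⊥ = ⊥
(x & y) -> x = ⊥ -> U = ⊤  [min(1, 1−0+½)]
((x & y) -> x) <-> y = ⊤ <-> ⊥ = ⊥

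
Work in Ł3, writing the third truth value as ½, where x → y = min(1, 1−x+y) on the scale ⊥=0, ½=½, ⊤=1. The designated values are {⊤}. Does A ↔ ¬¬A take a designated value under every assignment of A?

Every assignment of A over {⊤, ½, ⊥} gives a value in {⊤}.
In particular, with A=½: A ↔ ¬¬A = ⊤.

Yes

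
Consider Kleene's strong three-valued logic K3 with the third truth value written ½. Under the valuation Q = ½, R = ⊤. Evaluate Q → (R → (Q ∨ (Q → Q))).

Q → Q = ½ → ½ = ½  [¬½ ∨ ½]
Q ∨ (Q → Q) = ½ ∨ ½ = ½
R → (Q ∨ (Q → Q)) = ⊤ → ½ = ½
Q → (R → (Q ∨ (Q → Q))) = ½ → ½ = ½

½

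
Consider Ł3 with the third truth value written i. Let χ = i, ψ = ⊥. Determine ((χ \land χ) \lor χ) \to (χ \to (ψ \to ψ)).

⊤

χ \land χ = i \land i = i
(χ \land χ) \lor χ = i \lor i = i
ψ \to ψ = ⊥ \to ⊥ = ⊤
χ \to (ψ \to ψ) = i \to ⊤ = ⊤  [min(1, 1−½+1)]
((χ \land χ) \lor χ) \to (χ \to (ψ \to ψ)) = i \to ⊤ = ⊤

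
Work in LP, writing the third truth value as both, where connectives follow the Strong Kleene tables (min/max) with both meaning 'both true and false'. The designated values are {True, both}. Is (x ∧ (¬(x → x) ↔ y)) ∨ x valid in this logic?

Countermodel: x=False, y=True gives False, which is not designated.

No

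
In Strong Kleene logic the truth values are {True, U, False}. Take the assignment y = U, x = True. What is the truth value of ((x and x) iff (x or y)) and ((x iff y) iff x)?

U

x and x = True and True = True
x or y = True or U = True
(x and x) iff (x or y) = True iff True = True
x iff y = True iff U = U
(x iff y) iff x = U iff True = U
((x and x) iff (x or y)) and ((x iff y) iff x) = True and U = U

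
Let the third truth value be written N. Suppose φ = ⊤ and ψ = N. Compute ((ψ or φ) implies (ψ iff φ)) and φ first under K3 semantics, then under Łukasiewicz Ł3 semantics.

N; N

In K3: ψ or φ = N or ⊤ = ⊤
ψ iff φ = N iff ⊤ = N
(ψ or φ) implies (ψ iff φ) = ⊤ implies N = N  [not ⊤ or N]
((ψ or φ) implies (ψ iff φ)) and φ = N and ⊤ = N
In Łukasiewicz Ł3: ψ or φ = N or ⊤ = ⊤
ψ iff φ = N iff ⊤ = N
(ψ or φ) implies (ψ iff φ) = ⊤ implies N = N
((ψ or φ) implies (ψ iff φ)) and φ = N and ⊤ = N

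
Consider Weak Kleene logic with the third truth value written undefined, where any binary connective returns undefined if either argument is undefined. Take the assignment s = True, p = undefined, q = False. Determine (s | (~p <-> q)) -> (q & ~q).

undefined

~p = ~undefined = undefined
~p <-> q = undefined <-> False = undefined
s | (~p <-> q) = True | undefined = undefined
~q = ~False = True
q & ~q = False & True = False
(s | (~p <-> q)) -> (q & ~q) = undefined -> False = undefined  [any arg is the third value ⇒ result is the third value]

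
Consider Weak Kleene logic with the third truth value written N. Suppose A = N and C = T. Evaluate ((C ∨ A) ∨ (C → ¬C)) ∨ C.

N

C ∨ A = T ∨ N = N
¬C = ¬T = F
C → ¬C = T → F = F
(C ∨ A) ∨ (C → ¬C) = N ∨ F = N
((C ∨ A) ∨ (C → ¬C)) ∨ C = N ∨ T = N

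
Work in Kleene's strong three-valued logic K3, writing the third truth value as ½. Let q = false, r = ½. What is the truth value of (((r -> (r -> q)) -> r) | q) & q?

false

r -> q = ½ -> false = ½
r -> (r -> q) = ½ -> ½ = ½
(r -> (r -> q)) -> r = ½ -> ½ = ½
((r -> (r -> q)) -> r) | q = ½ | false = ½
(((r -> (r -> q)) -> r) | q) & q = ½ & false = false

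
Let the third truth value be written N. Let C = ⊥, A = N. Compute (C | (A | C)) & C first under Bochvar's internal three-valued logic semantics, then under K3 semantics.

In Bochvar's internal three-valued logic: A | C = N | ⊥ = N
C | (A | C) = ⊥ | N = N
(C | (A | C)) & C = N & ⊥ = N
In K3: A | C = N | ⊥ = N
C | (A | C) = ⊥ | N = N
(C | (A | C)) & C = N & ⊥ = ⊥
They differ because Bochvar's internal three-valued logic and K3 treat N differently under the binary connectives.

N; ⊥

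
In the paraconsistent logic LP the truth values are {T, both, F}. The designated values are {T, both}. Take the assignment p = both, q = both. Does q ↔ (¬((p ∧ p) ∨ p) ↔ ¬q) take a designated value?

p ∧ p = both ∧ both = both
(p ∧ p) ∨ p = both ∨ both = both
¬((p ∧ p) ∨ p) = ¬both = both
¬q = ¬both = both
¬((p ∧ p) ∨ p) ↔ ¬q = both ↔ both = both
q ↔ (¬((p ∧ p) ∨ p) ↔ ¬q) = both ↔ both = both
both ∈ {T, both}.

Yes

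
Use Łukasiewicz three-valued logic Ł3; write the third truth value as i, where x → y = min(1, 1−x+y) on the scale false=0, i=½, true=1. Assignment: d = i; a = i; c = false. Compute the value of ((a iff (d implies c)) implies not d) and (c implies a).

i

d implies c = i implies false = i
a iff (d implies c) = i iff i = true
not d = not i = i
(a iff (d implies c)) implies not d = true implies i = i
c implies a = false implies i = true
((a iff (d implies c)) implies not d) and (c implies a) = i and true = i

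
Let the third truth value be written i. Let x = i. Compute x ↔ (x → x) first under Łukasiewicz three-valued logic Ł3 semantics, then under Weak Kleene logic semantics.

i; i

In Łukasiewicz three-valued logic Ł3: x → x = i → i = T  [min(1, 1−½+½)]
x ↔ (x → x) = i ↔ T = i
In Weak Kleene logic: x → x = i → i = i
x ↔ (x → x) = i ↔ i = i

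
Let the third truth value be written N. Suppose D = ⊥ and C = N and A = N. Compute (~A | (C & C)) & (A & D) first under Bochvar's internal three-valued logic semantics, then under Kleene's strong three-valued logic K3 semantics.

N; ⊥

In Bochvar's internal three-valued logic: ~A = ~N = N
C & C = N & N = N
~A | (C & C) = N | N = N
A & D = N & ⊥ = N
(~A | (C & C)) & (A & D) = N & N = N
In Kleene's strong three-valued logic K3: ~A = ~N = N
C & C = N & N = N
~A | (C & C) = N | N = N
A & D = N & ⊥ = ⊥
(~A | (C & C)) & (A & D) = N & ⊥ = ⊥
They differ because Bochvar's internal three-valued logic and Kleene's strong three-valued logic K3 treat N differently under the binary connectives.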